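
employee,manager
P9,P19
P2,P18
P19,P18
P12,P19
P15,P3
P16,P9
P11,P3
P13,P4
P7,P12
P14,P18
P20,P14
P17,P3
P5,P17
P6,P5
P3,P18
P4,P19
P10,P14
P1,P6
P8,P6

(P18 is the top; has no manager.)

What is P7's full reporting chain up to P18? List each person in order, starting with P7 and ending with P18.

P7 reports to P12. P12 reports to P19. P19 reports to P18. P18 is at the top.

P7 -> P12 -> P19 -> P18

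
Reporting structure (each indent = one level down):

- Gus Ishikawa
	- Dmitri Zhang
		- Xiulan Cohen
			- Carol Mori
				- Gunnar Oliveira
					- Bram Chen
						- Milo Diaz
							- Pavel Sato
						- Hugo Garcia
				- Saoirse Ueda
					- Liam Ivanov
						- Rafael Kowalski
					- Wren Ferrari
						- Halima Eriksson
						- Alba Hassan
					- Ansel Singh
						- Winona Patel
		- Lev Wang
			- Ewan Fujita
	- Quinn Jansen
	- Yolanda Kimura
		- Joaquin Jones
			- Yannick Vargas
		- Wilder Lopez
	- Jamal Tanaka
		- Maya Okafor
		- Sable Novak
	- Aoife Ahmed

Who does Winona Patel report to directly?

Ansel Singh

Winona Patel reports directly to Ansel Singh.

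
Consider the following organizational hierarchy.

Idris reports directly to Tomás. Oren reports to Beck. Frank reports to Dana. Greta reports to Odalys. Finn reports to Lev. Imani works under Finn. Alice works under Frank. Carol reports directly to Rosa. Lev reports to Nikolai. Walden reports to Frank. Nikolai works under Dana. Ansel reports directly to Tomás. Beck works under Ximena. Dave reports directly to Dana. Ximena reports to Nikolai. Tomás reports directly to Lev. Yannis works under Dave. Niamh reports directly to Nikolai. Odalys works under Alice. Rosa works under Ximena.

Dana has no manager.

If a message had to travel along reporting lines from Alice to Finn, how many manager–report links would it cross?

Alice is 2 levels below Dana, and Finn is 3 levels below Dana (their lowest common manager). The shortest path runs up from Alice to Dana and back down to Finn: 2 + 3 = 5 links.

5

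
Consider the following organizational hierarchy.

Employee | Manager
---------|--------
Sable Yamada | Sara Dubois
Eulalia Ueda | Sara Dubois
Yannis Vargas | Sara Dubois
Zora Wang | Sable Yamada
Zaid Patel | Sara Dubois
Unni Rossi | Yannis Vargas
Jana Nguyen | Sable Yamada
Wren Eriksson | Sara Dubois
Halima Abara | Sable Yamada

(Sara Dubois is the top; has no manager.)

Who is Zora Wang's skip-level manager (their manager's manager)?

Zora Wang reports to Sable Yamada, and Sable Yamada reports to Sara Dubois. So Zora Wang's skip-level manager is Sara Dubois.

Sara Dubois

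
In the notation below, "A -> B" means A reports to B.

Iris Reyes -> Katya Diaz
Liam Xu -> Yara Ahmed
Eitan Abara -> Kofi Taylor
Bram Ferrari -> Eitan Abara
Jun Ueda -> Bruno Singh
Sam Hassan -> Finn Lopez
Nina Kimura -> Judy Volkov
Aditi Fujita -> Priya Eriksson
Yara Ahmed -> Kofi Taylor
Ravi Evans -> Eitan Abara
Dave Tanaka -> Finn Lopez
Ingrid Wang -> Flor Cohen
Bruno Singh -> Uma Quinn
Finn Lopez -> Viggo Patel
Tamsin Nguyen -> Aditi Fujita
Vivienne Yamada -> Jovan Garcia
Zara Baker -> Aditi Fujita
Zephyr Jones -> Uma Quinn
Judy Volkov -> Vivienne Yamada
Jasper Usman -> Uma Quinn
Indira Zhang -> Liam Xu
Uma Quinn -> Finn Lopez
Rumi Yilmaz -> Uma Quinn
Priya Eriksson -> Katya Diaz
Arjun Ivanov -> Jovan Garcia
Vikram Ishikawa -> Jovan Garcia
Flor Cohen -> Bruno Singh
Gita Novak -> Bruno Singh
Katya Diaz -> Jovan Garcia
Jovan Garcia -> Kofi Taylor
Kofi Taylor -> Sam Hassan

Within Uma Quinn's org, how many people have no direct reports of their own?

The people in Uma Quinn's organization with no one reporting to them are Zephyr Jones, Gita Novak, Jun Ueda, Ingrid Wang, Rumi Yilmaz, Jasper Usman. That is 6.

6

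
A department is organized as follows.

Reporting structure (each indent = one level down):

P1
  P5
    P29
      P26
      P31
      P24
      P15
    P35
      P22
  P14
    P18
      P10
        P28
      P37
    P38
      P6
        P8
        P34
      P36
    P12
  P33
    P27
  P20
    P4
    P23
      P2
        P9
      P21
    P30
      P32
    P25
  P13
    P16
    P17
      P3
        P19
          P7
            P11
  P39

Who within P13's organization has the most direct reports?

Direct-report counts within P13's organization: P13 has 2; P17 has 1; P3 has 1; P19 has 1; P7 has 1. The largest is 2, held by P13.

P13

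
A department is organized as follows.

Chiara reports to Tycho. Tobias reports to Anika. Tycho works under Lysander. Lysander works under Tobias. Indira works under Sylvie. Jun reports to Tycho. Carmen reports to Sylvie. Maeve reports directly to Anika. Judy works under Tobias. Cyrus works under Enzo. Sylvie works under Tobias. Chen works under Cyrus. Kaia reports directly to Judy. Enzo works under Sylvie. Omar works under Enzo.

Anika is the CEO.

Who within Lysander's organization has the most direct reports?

Tycho

Direct-report counts within Lysander's organization: Lysander has 1; Tycho has 2. The largest is 2, held by Tycho.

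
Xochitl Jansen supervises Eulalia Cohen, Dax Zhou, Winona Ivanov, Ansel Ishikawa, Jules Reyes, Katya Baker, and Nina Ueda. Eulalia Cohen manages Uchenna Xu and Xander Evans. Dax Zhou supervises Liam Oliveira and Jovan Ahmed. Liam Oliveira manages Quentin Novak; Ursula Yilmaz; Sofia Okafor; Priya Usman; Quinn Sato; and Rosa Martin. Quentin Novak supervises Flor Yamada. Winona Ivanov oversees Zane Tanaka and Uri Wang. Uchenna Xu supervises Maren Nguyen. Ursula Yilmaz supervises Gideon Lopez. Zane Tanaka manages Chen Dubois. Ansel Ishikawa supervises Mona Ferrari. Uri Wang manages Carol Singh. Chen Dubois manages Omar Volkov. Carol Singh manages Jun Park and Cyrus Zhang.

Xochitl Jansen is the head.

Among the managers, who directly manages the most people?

Direct-report counts: Xochitl Jansen has 7; Ansel Ishikawa has 1; Winona Ivanov has 2; Uri Wang has 1; Carol Singh has 2; Zane Tanaka has 1; Chen Dubois has 1; Dax Zhou has 2; Liam Oliveira has 6; Ursula Yilmaz has 1; Quentin Novak has 1; Eulalia Cohen has 2; Uchenna Xu has 1. The largest is 7, held by Xochitl Jansen.

Xochitl Jansen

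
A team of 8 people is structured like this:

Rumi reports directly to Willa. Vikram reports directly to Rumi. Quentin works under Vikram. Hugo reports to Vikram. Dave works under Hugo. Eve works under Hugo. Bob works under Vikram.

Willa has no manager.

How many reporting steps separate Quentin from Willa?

3

Chain from Quentin up to Willa: Quentin → Vikram → Rumi → Willa. That is 3 steps up, so Quentin is 3 levels below Willa.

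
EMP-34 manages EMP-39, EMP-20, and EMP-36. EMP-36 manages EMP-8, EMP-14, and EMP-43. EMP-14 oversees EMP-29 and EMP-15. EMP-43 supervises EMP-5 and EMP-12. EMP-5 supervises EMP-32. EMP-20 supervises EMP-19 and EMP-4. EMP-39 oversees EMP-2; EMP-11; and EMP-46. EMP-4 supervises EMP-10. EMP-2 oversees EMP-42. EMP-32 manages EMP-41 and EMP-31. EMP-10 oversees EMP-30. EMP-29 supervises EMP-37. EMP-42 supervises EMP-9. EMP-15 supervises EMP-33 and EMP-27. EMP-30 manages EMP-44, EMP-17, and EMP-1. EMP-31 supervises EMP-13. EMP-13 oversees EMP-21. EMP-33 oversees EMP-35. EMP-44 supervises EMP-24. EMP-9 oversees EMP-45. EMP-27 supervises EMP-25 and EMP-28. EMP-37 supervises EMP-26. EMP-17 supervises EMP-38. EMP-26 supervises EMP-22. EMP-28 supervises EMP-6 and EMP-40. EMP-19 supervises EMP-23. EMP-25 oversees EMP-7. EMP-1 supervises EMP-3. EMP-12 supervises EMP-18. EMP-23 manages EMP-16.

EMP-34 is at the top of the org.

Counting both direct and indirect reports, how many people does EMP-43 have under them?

EMP-43 directly manages EMP-5, EMP-12. Under EMP-5: EMP-32, EMP-31, EMP-13, EMP-21, EMP-41 (5). Under EMP-12: EMP-18 (1). So EMP-43's organization is 2 direct reports plus everyone under them: 6 + 2 = 8.

8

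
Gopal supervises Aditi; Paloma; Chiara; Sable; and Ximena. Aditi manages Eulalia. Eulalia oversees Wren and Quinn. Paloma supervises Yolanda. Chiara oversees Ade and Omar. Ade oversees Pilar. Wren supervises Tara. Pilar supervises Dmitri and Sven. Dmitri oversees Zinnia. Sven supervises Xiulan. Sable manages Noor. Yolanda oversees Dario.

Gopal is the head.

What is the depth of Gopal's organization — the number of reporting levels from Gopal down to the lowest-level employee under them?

The longest chain under Gopal runs Gopal → Chiara → Ade → Pilar → Sven → Xiulan, which is 5 levels below Gopal.

5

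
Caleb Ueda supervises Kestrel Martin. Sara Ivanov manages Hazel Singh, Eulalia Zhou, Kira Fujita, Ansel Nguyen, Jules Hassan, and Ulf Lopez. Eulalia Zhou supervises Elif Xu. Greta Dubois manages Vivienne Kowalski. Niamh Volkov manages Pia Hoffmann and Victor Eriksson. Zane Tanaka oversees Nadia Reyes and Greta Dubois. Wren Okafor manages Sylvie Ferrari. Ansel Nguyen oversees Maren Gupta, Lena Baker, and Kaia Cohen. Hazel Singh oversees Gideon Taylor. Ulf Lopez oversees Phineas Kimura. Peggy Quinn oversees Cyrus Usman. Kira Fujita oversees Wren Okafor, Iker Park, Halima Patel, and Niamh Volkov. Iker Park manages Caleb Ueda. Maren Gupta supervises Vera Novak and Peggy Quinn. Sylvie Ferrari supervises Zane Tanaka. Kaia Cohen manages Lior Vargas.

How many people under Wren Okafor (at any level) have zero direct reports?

2

The people in Wren Okafor's organization with no one reporting to them are Vivienne Kowalski, Nadia Reyes. That is 2.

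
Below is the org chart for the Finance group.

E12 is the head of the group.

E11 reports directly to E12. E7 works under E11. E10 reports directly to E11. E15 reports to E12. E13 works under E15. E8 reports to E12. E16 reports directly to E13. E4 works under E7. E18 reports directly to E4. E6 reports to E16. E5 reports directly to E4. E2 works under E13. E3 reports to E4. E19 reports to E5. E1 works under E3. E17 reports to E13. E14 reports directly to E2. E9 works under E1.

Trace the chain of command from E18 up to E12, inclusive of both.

E18 -> E4 -> E7 -> E11 -> E12

E18 reports to E4. E4 reports to E7. E7 reports to E11. E11 reports to E12. E12 is at the top.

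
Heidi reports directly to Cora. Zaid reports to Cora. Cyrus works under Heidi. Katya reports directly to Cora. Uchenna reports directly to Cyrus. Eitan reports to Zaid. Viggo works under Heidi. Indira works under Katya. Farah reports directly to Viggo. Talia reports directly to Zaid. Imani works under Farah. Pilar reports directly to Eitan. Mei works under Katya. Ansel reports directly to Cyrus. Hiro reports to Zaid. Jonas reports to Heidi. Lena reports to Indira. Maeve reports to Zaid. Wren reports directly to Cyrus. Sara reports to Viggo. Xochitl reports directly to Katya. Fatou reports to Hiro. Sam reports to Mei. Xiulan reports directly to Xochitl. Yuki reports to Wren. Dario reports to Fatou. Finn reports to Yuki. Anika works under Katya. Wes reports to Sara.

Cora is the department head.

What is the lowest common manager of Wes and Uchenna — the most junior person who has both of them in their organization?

Heidi

Wes's chain of managers is Sara, Viggo, Heidi, Cora. Uchenna's chain of managers is Cyrus, Heidi, Cora. The first manager that appears in both chains is Heidi.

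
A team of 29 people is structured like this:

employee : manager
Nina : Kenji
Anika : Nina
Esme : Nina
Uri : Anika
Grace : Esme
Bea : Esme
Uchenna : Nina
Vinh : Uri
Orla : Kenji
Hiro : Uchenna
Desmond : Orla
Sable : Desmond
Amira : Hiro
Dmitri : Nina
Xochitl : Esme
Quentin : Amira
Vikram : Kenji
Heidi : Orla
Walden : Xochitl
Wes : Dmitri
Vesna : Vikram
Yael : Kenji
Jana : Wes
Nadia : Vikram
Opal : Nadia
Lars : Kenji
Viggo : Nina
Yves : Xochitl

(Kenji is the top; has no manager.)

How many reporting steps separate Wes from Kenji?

Chain from Wes up to Kenji: Wes → Dmitri → Nina → Kenji. That is 3 steps up, so Wes is 3 levels below Kenji.

3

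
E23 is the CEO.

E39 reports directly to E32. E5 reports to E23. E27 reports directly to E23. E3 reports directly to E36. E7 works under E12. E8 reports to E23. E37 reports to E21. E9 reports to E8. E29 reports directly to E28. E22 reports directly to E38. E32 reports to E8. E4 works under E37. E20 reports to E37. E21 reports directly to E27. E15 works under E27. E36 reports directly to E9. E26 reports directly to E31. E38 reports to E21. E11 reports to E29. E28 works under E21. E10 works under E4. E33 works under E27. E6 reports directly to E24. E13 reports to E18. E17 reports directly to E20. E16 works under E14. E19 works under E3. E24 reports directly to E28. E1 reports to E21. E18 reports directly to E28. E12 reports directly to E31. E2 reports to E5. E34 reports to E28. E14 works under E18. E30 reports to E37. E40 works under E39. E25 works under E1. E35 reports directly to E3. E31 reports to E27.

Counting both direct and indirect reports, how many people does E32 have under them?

E32 directly manages E39. Under E39: E40 (1). That's 2 in total.

2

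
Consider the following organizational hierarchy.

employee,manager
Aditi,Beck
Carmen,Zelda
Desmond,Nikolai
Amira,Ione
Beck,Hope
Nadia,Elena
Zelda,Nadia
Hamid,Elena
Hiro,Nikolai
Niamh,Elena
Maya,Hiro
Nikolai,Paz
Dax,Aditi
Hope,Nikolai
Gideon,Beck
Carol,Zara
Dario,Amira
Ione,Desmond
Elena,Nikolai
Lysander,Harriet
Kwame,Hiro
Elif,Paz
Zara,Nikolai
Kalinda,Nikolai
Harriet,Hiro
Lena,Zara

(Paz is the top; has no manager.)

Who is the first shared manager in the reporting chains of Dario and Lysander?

Dario's chain of managers is Amira, Ione, Desmond, Nikolai, Paz. Lysander's chain of managers is Harriet, Hiro, Nikolai, Paz. The first manager that appears in both chains is Nikolai.

Nikolai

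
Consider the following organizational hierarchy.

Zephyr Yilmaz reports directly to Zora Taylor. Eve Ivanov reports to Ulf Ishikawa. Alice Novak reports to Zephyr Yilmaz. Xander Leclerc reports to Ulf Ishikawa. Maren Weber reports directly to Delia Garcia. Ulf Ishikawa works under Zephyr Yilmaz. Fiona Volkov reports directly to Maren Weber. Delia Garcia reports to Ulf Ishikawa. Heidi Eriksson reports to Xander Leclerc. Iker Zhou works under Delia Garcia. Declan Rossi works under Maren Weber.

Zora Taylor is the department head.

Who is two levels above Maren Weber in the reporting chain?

Ulf Ishikawa

Maren Weber reports to Delia Garcia, and Delia Garcia reports to Ulf Ishikawa. So Maren Weber's skip-level manager is Ulf Ishikawa.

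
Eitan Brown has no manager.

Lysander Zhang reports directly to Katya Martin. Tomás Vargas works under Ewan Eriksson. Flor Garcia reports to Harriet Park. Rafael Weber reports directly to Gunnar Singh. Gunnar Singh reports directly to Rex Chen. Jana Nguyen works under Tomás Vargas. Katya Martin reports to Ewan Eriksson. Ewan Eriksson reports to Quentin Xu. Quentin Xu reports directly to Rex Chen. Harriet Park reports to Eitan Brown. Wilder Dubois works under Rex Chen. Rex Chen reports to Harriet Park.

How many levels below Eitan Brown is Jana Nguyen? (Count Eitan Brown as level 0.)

Chain from Jana Nguyen up to Eitan Brown: Jana Nguyen → Tomás Vargas → Ewan Eriksson → Quentin Xu → Rex Chen → Harriet Park → Eitan Brown. That is 6 steps up, so Jana Nguyen is 6 levels below Eitan Brown.

6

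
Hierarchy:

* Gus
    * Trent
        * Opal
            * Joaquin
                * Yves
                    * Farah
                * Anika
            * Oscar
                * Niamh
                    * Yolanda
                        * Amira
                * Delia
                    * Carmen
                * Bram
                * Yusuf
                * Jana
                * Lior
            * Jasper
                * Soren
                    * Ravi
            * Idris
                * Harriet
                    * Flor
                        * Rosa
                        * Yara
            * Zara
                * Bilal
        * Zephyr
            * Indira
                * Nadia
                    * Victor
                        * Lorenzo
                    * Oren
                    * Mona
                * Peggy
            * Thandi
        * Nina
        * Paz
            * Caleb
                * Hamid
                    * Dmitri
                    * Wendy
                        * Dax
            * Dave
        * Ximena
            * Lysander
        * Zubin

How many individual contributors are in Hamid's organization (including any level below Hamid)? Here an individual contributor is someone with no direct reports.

2

The people in Hamid's organization with no one reporting to them are Dax, Dmitri. That is 2.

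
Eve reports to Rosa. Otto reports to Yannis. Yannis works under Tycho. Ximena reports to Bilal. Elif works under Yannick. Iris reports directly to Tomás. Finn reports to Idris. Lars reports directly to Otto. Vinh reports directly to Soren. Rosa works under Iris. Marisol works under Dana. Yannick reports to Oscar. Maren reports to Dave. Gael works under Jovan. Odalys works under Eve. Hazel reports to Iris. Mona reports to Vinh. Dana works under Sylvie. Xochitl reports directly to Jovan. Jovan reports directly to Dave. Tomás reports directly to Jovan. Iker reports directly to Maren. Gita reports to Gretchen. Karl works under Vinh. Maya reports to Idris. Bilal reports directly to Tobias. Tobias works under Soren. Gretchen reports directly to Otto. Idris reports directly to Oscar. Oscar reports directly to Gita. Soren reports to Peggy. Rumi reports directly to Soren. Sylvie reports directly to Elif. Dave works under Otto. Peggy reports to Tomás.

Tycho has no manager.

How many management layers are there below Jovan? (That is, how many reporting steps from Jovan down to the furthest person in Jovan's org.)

6

The longest chain under Jovan runs Jovan → Tomás → Peggy → Soren → Tobias → Bilal → Ximena, which is 6 levels below Jovan.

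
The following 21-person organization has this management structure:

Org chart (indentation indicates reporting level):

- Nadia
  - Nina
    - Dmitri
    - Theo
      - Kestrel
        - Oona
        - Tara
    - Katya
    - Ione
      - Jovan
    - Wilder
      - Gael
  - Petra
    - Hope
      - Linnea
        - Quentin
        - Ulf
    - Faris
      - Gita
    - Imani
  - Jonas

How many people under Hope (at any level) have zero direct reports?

The people in Hope's organization with no one reporting to them are Ulf, Quentin. That is 2.

2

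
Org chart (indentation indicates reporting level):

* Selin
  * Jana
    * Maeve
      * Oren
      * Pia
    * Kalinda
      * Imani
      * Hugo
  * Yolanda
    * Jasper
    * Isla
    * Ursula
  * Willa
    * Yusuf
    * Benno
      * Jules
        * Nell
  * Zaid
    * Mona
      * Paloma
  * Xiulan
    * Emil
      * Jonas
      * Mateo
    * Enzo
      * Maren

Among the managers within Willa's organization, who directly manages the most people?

Willa

Direct-report counts within Willa's organization: Willa has 2; Benno has 1; Jules has 1. The largest is 2, held by Willa.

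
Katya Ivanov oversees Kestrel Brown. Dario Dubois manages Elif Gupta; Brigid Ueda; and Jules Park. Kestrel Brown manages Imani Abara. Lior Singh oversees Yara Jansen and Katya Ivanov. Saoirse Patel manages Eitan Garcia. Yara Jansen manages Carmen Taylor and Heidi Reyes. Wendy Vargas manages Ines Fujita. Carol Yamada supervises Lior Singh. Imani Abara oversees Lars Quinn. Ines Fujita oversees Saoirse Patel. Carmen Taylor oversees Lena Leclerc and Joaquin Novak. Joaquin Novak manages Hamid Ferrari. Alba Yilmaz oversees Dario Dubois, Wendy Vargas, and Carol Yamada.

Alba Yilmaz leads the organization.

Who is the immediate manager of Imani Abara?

Imani Abara reports directly to Kestrel Brown.

Kestrel Brown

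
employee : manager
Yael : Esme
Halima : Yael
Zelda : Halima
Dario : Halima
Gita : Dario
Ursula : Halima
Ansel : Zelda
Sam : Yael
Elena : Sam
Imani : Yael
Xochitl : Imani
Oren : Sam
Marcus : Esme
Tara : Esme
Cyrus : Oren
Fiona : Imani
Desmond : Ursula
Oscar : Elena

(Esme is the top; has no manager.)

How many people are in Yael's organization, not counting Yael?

Yael directly manages Halima, Sam, Imani. Under Halima: Ursula, Desmond, Dario, Gita, Zelda, Ansel (6). Under Sam: Oren, Cyrus, Elena, Oscar (4). Under Imani: Fiona, Xochitl (2). So Yael's organization is 3 direct reports plus everyone under them: 7 + 5 + 3 = 15.

15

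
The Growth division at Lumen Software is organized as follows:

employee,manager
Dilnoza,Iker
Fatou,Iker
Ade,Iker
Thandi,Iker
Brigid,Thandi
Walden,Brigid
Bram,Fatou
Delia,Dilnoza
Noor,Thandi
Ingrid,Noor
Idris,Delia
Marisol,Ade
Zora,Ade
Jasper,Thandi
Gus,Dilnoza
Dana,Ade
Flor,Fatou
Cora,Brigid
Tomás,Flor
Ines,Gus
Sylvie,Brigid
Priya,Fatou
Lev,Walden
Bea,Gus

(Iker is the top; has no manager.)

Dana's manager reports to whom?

Dana reports to Ade, and Ade reports to Iker. So Dana's skip-level manager is Iker.

Iker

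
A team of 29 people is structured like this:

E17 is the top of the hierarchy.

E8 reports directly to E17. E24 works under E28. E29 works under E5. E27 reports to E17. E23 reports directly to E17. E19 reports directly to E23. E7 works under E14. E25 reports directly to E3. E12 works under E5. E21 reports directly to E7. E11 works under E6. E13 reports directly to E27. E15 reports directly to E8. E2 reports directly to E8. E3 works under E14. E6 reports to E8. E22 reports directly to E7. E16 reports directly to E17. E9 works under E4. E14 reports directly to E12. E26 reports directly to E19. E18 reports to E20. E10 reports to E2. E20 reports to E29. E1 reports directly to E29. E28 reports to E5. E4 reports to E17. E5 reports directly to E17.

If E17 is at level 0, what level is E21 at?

Chain from E21 up to E17: E21 → E7 → E14 → E12 → E5 → E17. That is 5 steps up, so E21 is 5 levels below E17.

5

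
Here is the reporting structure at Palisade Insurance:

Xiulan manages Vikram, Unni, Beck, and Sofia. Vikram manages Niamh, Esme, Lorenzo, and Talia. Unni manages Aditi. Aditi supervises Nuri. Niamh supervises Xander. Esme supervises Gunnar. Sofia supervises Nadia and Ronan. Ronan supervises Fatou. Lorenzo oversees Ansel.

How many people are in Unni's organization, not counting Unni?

Unni directly manages Aditi. Under Aditi: Nuri (1). That's 2 in total.

2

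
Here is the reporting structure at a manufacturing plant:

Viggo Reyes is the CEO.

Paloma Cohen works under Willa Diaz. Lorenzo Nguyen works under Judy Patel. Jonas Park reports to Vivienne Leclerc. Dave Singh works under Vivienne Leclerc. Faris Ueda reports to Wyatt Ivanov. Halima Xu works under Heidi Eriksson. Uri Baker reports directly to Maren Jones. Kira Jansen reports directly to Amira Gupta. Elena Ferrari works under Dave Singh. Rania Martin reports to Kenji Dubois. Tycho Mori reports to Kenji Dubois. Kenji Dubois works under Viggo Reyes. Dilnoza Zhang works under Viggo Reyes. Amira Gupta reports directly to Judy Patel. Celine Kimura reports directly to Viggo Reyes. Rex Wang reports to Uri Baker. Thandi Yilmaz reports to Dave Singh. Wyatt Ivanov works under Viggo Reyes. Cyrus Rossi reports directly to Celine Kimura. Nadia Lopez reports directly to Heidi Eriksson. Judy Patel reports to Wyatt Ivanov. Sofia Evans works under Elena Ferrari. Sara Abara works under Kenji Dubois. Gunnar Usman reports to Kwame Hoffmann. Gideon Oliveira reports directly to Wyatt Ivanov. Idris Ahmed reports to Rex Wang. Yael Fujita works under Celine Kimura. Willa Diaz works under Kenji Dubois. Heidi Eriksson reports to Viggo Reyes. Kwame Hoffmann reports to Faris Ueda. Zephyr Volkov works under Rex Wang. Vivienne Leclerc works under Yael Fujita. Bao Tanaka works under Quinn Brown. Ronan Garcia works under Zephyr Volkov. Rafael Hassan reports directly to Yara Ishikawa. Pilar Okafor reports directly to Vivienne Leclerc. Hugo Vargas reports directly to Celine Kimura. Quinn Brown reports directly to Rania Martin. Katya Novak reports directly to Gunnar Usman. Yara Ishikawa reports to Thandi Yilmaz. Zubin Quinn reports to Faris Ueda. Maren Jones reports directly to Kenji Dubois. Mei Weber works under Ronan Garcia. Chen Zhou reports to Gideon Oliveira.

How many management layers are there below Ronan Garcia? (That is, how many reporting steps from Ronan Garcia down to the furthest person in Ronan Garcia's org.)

1

The longest chain under Ronan Garcia runs Ronan Garcia → Mei Weber, which is 1 level below Ronan Garcia.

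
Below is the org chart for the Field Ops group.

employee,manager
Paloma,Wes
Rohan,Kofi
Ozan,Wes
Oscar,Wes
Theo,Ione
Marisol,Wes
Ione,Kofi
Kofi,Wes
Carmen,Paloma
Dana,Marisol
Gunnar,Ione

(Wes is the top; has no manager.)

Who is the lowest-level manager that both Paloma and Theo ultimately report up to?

Wes

Paloma's chain of managers is Wes. Theo's chain of managers is Ione, Kofi, Wes. The first manager that appears in both chains is Wes.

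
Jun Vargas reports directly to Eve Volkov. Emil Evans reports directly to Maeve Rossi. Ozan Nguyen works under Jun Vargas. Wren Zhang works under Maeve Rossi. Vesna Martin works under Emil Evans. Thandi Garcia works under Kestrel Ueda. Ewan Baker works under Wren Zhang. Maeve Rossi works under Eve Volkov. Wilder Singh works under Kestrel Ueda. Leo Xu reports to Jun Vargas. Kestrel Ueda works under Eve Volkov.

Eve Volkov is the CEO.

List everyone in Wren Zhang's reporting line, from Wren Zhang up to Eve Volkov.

Wren Zhang reports to Maeve Rossi. Maeve Rossi reports to Eve Volkov. Eve Volkov is at the top.

Wren Zhang -> Maeve Rossi -> Eve Volkov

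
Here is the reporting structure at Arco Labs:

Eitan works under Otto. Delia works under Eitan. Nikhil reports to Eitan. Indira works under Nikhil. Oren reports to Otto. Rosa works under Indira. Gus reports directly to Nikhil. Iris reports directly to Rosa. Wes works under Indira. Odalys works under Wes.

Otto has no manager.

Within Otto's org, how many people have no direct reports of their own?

5

The people in Otto's organization with no one reporting to them are Oren, Gus, Odalys, Iris, Delia. That is 5.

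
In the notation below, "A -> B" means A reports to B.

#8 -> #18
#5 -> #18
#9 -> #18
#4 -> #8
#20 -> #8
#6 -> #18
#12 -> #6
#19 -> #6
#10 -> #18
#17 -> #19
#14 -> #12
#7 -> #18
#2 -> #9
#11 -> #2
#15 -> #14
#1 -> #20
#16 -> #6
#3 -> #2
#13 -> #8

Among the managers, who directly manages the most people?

Direct-report counts: #18 has 6; #6 has 3; #19 has 1; #12 has 1; #14 has 1; #9 has 1; #2 has 2; #8 has 3; #20 has 1. The largest is 6, held by #18.

#18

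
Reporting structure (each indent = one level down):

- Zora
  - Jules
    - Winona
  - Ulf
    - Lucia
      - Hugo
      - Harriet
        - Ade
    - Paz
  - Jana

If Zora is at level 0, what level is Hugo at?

Chain from Hugo up to Zora: Hugo → Lucia → Ulf → Zora. That is 3 steps up, so Hugo is 3 levels below Zora.

3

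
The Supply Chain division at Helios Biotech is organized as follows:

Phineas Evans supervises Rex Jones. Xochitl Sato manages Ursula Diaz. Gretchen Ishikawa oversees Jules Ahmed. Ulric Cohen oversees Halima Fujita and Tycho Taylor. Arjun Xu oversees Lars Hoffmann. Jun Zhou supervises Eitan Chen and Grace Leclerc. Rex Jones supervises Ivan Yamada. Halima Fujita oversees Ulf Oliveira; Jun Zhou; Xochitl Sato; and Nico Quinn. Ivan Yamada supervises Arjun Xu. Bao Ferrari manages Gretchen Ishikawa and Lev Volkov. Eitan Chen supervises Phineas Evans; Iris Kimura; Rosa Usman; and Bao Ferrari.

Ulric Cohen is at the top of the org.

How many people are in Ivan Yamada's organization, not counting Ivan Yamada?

2

Ivan Yamada directly manages Arjun Xu. Under Arjun Xu: Lars Hoffmann (1). That's 2 in total.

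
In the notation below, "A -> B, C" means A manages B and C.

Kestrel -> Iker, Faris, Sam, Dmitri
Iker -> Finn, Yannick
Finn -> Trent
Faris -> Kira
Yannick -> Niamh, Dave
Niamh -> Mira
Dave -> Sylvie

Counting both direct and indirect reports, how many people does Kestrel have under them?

12

Kestrel directly manages Iker, Faris, Sam, Dmitri. Under Iker: Yannick, Dave, Sylvie, Niamh, Mira, Finn, Trent (7). Under Faris: Kira (1). Sam has no reports. Dmitri has no reports. So Kestrel's organization is 4 direct reports plus everyone under them: 8 + 2 + 1 + 1 = 12.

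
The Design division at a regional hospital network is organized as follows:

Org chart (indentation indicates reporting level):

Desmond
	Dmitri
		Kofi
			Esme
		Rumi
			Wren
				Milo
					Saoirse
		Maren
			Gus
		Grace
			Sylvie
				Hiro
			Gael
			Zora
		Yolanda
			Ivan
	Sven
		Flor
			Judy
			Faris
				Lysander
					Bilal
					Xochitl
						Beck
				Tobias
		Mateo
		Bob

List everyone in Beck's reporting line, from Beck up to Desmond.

Beck reports to Xochitl. Xochitl reports to Lysander. Lysander reports to Faris. Faris reports to Flor. Flor reports to Sven. Sven reports to Desmond. Desmond is at the top.

Beck -> Xochitl -> Lysander -> Faris -> Flor -> Sven -> Desmond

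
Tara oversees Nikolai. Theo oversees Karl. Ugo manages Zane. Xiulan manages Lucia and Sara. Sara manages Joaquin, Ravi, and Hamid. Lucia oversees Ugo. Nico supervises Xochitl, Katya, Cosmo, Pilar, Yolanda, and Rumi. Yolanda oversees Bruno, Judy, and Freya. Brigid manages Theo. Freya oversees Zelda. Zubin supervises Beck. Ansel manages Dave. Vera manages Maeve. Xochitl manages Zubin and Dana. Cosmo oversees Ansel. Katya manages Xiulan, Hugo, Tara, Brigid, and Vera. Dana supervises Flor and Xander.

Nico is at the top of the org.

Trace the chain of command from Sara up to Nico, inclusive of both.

Sara reports to Xiulan. Xiulan reports to Katya. Katya reports to Nico. Nico is at the top.

Sara -> Xiulan -> Katya -> Nico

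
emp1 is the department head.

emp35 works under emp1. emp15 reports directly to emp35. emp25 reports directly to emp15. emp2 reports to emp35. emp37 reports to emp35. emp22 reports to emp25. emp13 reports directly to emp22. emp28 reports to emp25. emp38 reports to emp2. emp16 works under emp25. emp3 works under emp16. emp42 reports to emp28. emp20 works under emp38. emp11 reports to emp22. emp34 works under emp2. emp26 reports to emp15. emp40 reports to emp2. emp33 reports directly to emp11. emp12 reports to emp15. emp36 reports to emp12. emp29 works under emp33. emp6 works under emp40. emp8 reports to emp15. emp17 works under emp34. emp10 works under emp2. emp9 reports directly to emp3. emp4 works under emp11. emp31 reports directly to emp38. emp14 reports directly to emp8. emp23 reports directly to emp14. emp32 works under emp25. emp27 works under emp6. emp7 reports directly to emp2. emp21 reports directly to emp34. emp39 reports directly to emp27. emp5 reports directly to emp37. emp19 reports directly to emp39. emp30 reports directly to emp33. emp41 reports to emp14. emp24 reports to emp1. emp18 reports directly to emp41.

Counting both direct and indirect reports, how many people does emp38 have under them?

emp38 directly manages emp20, emp31. emp20 has no reports. emp31 has no reports. So emp38's organization is 2 direct reports plus everyone under them: 1 + 1 = 2.

2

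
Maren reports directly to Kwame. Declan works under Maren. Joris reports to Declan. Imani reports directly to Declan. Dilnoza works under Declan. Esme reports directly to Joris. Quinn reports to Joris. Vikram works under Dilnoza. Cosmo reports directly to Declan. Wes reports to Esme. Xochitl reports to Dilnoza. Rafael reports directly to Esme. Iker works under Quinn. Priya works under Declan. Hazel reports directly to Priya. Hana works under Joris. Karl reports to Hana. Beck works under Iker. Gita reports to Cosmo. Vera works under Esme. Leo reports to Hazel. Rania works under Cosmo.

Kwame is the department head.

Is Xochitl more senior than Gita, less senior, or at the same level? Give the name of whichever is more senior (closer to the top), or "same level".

same level

Both Xochitl and Gita are 4 levels below Kwame.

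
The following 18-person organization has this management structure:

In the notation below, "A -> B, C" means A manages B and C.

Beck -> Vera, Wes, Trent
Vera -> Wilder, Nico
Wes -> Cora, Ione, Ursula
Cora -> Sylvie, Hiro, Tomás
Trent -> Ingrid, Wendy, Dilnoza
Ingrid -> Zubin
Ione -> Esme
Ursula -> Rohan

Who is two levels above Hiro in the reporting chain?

Hiro reports to Cora, and Cora reports to Wes. So Hiro's skip-level manager is Wes.

Wes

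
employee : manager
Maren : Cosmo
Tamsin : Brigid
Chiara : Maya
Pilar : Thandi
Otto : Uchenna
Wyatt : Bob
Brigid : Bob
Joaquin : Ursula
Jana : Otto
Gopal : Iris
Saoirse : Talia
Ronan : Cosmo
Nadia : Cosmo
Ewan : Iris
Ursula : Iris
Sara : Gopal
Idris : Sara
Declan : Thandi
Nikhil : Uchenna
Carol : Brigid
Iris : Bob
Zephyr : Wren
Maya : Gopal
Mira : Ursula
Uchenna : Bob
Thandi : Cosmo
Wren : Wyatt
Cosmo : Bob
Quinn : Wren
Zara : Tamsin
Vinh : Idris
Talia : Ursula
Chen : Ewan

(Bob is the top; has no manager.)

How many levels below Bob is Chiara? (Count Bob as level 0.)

4

Chain from Chiara up to Bob: Chiara → Maya → Gopal → Iris → Bob. That is 4 steps up, so Chiara is 4 levels below Bob.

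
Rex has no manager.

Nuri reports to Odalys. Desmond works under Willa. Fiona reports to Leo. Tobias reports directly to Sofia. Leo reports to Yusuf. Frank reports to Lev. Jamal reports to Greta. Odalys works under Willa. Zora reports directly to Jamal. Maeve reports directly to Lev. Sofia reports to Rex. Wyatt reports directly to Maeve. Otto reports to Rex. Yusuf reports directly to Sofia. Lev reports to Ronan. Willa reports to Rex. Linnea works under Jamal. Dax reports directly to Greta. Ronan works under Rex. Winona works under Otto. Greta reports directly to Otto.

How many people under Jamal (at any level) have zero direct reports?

The people in Jamal's organization with no one reporting to them are Linnea, Zora. That is 2.

2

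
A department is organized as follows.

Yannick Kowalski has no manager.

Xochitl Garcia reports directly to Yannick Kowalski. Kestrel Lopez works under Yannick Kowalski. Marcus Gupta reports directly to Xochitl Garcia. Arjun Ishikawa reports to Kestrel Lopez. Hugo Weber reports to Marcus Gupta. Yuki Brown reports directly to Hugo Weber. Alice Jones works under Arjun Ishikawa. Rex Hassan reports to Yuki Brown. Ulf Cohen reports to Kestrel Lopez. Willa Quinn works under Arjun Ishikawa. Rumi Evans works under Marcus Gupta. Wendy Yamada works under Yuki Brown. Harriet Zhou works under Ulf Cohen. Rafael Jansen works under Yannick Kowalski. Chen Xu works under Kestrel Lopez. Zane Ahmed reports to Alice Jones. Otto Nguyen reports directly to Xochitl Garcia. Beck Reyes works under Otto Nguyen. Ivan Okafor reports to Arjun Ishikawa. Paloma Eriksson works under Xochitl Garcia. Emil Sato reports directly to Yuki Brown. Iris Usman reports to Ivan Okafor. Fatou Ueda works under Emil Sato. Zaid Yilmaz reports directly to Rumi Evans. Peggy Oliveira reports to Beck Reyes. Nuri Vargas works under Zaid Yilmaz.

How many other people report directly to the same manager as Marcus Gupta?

Marcus Gupta reports to Xochitl Garcia. Xochitl Garcia's other direct reports are Otto Nguyen, Paloma Eriksson — 2 peers.

2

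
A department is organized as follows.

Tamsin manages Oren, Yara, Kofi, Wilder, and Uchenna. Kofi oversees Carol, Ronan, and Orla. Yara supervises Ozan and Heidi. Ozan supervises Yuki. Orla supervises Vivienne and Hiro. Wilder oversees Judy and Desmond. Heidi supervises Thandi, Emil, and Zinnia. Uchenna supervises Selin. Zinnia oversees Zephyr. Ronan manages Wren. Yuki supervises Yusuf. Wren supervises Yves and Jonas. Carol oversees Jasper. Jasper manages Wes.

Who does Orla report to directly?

Orla reports directly to Kofi.

Kofi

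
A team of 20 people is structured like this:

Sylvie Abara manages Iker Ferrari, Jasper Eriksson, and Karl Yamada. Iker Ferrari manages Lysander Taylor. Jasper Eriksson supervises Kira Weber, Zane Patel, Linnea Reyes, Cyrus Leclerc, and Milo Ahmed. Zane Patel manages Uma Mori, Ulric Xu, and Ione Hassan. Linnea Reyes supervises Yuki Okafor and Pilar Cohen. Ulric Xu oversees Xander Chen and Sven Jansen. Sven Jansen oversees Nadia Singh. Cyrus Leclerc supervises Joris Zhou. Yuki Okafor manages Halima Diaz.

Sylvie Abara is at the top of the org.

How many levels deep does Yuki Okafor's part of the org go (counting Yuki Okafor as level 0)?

1

The longest chain under Yuki Okafor runs Yuki Okafor → Halima Diaz, which is 1 level below Yuki Okafor.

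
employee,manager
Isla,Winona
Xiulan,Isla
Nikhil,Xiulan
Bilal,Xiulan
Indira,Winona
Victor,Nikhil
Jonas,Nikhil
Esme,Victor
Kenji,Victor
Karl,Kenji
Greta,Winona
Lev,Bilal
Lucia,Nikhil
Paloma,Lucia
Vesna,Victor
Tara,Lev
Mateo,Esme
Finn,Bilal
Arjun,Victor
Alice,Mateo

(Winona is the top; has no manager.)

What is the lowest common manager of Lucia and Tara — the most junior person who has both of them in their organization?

Lucia's chain of managers is Nikhil, Xiulan, Isla, Winona. Tara's chain of managers is Lev, Bilal, Xiulan, Isla, Winona. The first manager that appears in both chains is Xiulan.

Xiulan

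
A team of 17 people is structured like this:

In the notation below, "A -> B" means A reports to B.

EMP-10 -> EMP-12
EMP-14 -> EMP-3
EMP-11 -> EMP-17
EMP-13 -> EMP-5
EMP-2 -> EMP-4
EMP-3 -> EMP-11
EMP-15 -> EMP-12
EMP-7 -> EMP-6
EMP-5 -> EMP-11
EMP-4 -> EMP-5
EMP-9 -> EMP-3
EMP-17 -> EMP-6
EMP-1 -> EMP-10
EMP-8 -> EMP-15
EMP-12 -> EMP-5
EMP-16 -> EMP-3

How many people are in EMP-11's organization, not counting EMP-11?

13

EMP-11 directly manages EMP-3, EMP-5. Under EMP-3: EMP-14, EMP-16, EMP-9 (3). Under EMP-5: EMP-4, EMP-2, EMP-13, EMP-12, EMP-15, EMP-8, EMP-10, EMP-1 (8). So EMP-11's organization is 2 direct reports plus everyone under them: 4 + 9 = 13.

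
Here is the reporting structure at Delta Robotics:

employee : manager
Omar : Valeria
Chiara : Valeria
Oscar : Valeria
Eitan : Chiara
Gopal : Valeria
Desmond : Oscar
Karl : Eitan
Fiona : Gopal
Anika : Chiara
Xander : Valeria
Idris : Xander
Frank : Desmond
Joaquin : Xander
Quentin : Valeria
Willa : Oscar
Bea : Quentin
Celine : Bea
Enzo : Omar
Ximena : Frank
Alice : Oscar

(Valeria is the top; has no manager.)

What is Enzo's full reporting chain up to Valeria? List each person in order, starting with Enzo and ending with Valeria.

Enzo -> Omar -> Valeria

Enzo reports to Omar. Omar reports to Valeria. Valeria is at the top.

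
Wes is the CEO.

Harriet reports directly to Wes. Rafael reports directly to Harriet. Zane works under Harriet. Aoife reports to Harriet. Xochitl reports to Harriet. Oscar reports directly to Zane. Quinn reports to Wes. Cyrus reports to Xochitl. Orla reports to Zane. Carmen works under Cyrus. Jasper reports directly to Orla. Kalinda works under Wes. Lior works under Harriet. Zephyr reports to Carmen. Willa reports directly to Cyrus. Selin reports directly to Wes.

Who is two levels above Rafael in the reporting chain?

Wes

Rafael reports to Harriet, and Harriet reports to Wes. So Rafael's skip-level manager is Wes.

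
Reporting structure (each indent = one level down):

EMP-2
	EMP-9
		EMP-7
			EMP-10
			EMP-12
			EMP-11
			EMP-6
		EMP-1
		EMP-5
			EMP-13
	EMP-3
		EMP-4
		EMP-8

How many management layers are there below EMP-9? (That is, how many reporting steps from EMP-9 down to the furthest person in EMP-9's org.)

The longest chain under EMP-9 runs EMP-9 → EMP-5 → EMP-13, which is 2 levels below EMP-9.

2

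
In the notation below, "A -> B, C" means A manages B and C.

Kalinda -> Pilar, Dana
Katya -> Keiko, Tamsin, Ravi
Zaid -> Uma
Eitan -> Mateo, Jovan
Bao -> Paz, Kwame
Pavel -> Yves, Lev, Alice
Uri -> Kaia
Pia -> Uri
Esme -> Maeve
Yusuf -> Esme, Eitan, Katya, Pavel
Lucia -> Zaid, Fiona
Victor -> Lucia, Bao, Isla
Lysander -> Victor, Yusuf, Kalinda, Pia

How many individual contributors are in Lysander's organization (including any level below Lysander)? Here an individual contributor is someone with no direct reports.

The people in Lysander's organization with no one reporting to them are Kaia, Dana, Pilar, Alice, Lev, Yves, Ravi, Tamsin, Keiko, Jovan, Mateo, Maeve, Isla, Kwame, Paz, Fiona, Uma. That is 17.

17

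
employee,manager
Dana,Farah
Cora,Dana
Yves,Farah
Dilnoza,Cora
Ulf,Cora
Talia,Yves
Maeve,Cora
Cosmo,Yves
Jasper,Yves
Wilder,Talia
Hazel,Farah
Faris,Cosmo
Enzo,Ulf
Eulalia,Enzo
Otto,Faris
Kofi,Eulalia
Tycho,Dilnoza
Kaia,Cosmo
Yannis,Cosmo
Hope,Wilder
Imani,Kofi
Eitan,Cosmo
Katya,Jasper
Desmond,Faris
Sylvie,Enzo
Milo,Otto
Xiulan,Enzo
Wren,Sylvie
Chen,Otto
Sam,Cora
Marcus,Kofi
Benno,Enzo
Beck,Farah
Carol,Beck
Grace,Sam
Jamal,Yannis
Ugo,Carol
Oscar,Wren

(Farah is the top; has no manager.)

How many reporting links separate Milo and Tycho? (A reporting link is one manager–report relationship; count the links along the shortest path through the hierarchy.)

Milo is 5 levels below Farah, and Tycho is 4 levels below Farah (their lowest common manager). The shortest path runs up from Milo to Farah and back down to Tycho: 5 + 4 = 9 links.

9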